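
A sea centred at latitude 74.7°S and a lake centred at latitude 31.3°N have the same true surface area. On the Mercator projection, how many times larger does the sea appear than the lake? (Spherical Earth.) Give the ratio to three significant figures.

On Mercator, area is exaggerated by sec²φ = 1/cos²φ.
At 74.7°: sec²(74.7°) = 1/0.2639² = 14.36.
At 31.3°: sec²(31.3°) = 1/0.8545² = 1.370.
Ratio = 14.36/1.370 = cos²(31.3°)/cos²(74.7°) ≈ 10.5.

10.5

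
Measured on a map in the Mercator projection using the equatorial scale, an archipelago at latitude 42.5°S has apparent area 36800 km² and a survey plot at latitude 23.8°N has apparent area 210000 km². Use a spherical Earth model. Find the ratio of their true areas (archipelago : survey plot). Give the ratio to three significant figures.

0.114

Mercator's areal exaggeration is sec²φ; hence true area = (apparent area) · cos²φ.
True area of archipelago: 36800 × cos²(42.5°) = 36800 × 0.5436 = 20000 km².
True area of survey plot: 210000 × cos²(23.8°) = 210000 × 0.8372 = 175800 km².
Ratio = 20000 / 175800 ≈ 0.114.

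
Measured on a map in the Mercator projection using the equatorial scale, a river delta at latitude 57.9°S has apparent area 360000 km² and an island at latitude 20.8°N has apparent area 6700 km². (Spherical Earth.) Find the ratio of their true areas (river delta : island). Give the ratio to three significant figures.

17.4

Mercator's areal exaggeration is sec²φ; hence true area = (apparent area) · cos²φ.
True area of river delta: 360000 × cos²(57.9°) = 360000 × 0.2824 = 101700 km².
True area of island: 6700 × cos²(20.8°) = 6700 × 0.8739 = 5855 km².
Ratio = 101700 / 5855 ≈ 17.4.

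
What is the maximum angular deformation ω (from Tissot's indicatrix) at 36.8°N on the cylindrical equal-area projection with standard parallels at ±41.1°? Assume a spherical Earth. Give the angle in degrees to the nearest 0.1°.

7.0°

Cylindrical equal-area (φ₀ = 41.1°): h = cos φ / cos 41.1° along meridians, k = cos 41.1° / cos φ along parallels; h·k = 1.
At 36.8°: h = 1.063, k = 0.9411; principal scales a = 1.063, b = 0.9411.
sin(ω/2) = (a − b)/(a + b) = 0.1215/2.004 = 0.06064, so ω = 2 arcsin(0.06064) ≈ 7.0°.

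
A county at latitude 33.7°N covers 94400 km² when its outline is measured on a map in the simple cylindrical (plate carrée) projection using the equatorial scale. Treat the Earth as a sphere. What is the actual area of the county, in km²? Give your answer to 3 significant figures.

Plate carrée maps x = Rλ, y = Rφ. The meridian scale is h = 1 and the parallel scale is k = 1/cos φ = sec φ.
Areal scale = h·k = 1 × sec φ; at 33.7°, h = 1.000, k = 1.202, so h·k = 1.202.
True area = apparent / (areal scale) = 94400 / 1.202 ≈ 78500 km².

78500 km²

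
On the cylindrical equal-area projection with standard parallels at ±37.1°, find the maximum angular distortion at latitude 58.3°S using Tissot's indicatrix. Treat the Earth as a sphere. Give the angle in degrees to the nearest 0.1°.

For cylindrical equal-area with standard parallel φ₀, h = cos φ / cos φ₀ and k = cos φ₀ / cos φ, so h·k = 1.
At 58.3°: h = 0.6588, k = 1.518; principal scales a = 1.518, b = 0.6588.
sin(ω/2) = (a − b)/(a + b) = 0.8590/2.177 = 0.3946, so ω = 2 arcsin(0.3946) ≈ 46.5°.

46.5°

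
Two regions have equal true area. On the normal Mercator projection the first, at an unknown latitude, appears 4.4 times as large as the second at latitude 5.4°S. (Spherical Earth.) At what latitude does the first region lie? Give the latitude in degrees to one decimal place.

For equal true areas on Mercator, apparent areas scale as sec²φ, so the ratio is cos²φ₂ / cos²φ₁.
cos²φ₂ / cos²φ₁ = 4.4  ⇒  cos φ₁ = cos 5.4° / √4.4 = 0.9956/2.098 = 0.4746.
φ₁ = arccos(0.4746) ≈ 61.7°.

61.7°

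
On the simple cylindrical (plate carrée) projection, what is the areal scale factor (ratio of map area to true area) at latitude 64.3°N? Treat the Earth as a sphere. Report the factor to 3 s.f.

For the equirectangular projection with φ₀ = 0 (plate carrée), h = 1 along meridians and k = sec φ along parallels.
Areal scale = h·k = 1 × sec φ; at 64.3°, h = 1.000, k = 2.306, so h·k = 2.306.

2.31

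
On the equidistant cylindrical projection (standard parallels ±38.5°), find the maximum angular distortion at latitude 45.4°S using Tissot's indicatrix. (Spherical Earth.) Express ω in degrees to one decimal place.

In the equirectangular projection with standard parallel φ₀ = 38.5° (x = Rλ cos φ₀, y = Rφ), meridians are true-scale (h = 1) and the parallel scale is k = cos φ₀ / cos φ.
At 45.4°: h = 1.000, k = 1.115; principal scales a = 1.115, b = 1.000.
sin(ω/2) = (a − b)/(a + b) = 0.1146/2.115 = 0.05419, so ω = 2 arcsin(0.05419) ≈ 6.2°.

6.2°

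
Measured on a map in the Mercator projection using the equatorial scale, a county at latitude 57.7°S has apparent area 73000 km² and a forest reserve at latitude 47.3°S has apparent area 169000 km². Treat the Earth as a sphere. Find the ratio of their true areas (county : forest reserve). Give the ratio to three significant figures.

0.268

On Mercator the areal scale is sec²φ, so true area = apparent × cos²φ.
True area of county: 73000 × cos²(57.7°) = 73000 × 0.2855 = 20840 km².
True area of forest reserve: 169000 × cos²(47.3°) = 169000 × 0.4599 = 77720 km².
Ratio = 20840 / 77720 ≈ 0.268.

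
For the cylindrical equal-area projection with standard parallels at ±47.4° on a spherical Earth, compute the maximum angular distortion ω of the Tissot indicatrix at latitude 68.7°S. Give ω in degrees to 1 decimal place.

67.1°

Cylindrical equal-area (φ₀ = 47.4°): h = cos φ / cos 47.4° along meridians, k = cos 47.4° / cos φ along parallels; h·k = 1.
At 68.7°: h = 0.5367, k = 1.863; principal scales a = 1.863, b = 0.5367.
sin(ω/2) = (a − b)/(a + b) = 1.327/2.400 = 0.5528, so ω = 2 arcsin(0.5528) ≈ 67.1°.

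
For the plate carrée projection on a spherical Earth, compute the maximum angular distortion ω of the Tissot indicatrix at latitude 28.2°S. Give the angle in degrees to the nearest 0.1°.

For the equirectangular projection with φ₀ = 0 (plate carrée), h = 1 along meridians and k = sec φ along parallels.
At 28.2°: h = 1.000, k = 1.135; principal scales a = 1.135, b = 1.000.
sin(ω/2) = (a − b)/(a + b) = 0.1347/2.135 = 0.06309, so ω = 2 arcsin(0.06309) ≈ 7.2°.

7.2°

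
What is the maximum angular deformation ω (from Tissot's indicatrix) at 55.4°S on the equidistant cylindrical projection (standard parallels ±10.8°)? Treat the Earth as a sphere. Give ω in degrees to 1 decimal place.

31.0°

With standard parallel φ₀ = 10.8°, the equirectangular projection gives x = Rλ cos φ₀, y = Rφ, so h = 1 and k = cos 10.8° / cos φ.
At 55.4°: h = 1.000, k = 1.730; principal scales a = 1.730, b = 1.000.
sin(ω/2) = (a − b)/(a + b) = 0.7299/2.730 = 0.2674, so ω = 2 arcsin(0.2674) ≈ 31.0°.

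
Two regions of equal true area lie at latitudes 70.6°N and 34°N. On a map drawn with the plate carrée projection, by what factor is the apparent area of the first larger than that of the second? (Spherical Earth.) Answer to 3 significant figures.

Plate carrée maps x = Rλ, y = Rφ. The meridian scale is h = 1 and the parallel scale is k = 1/cos φ = sec φ.
Areal scale at 70.6°: h·k = 1.000 × 3.011 = 3.011.
Areal scale at 34°: h·k = 1.000 × 1.206 = 1.206.
Ratio = 3.011/1.206 ≈ 2.50.

2.50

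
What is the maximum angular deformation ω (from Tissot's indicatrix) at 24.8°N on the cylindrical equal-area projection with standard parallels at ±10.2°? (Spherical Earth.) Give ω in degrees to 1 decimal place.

For cylindrical equal-area with standard parallel φ₀, h = cos φ / cos φ₀ and k = cos φ₀ / cos φ, so h·k = 1.
At 24.8°: h = 0.9224, k = 1.084; principal scales a = 1.084, b = 0.9224.
sin(ω/2) = (a − b)/(a + b) = 0.1618/2.007 = 0.08065, so ω = 2 arcsin(0.08065) ≈ 9.3°.

9.3°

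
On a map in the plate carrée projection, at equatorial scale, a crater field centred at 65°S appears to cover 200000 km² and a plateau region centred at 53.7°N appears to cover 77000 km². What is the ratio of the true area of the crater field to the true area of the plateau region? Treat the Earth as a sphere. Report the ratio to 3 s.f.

Plate carrée has h = 1 and k = sec φ, giving areal scale sec φ; true area = (apparent area) · cos φ.
True area of crater field: 200000 × cos(65°) = 200000 × 0.4226 = 84520 km².
True area of plateau region: 77000 × cos(53.7°) = 77000 × 0.5920 = 45590 km².
Ratio = 84520 / 45590 ≈ 1.85.

1.85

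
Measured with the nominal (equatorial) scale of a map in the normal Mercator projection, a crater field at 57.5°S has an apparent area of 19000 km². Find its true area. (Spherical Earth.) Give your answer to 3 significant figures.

Mercator is conformal, so the point scale is isotropic: h = k = sec φ = 1/cos φ.
Areal scale = k² = sec²φ = 1/cos²(57.5°) = 1/0.5373² = 3.464.
True area = apparent / (areal scale) = 19000 / 3.464 ≈ 5490 km².

5490 km²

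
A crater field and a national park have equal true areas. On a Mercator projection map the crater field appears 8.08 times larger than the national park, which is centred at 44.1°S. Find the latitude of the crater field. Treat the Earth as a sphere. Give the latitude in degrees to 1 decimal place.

For equal true areas on Mercator, apparent areas scale as sec²φ, so the ratio is cos²φ₂ / cos²φ₁.
cos²φ₂ / cos²φ₁ = 8.08  ⇒  cos φ₁ = cos 44.1° / √8.08 = 0.7181/2.843 = 0.2526.
φ₁ = arccos(0.2526) ≈ 75.4°.

75.4°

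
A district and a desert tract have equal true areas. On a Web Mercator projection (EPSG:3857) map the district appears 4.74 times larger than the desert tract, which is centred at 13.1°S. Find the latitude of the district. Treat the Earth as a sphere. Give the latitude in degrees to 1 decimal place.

For equal true areas on Mercator, apparent areas scale as sec²φ, so the ratio is cos²φ₂ / cos²φ₁.
cos²φ₂ / cos²φ₁ = 4.74  ⇒  cos φ₁ = cos 13.1° / √4.74 = 0.9740/2.177 = 0.4474.
φ₁ = arccos(0.4474) ≈ 63.4°.

63.4°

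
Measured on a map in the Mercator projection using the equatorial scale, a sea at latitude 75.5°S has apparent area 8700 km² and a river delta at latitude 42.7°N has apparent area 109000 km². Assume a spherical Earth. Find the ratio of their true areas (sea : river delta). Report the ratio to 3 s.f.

0.00926

Mercator's areal exaggeration is sec²φ; hence true area = (apparent area) · cos²φ.
True area of sea: 8700 × cos²(75.5°) = 8700 × 0.06269 = 545.4 km².
True area of river delta: 109000 × cos²(42.7°) = 109000 × 0.5401 = 58870 km².
Ratio = 545.4 / 58870 ≈ 0.00926.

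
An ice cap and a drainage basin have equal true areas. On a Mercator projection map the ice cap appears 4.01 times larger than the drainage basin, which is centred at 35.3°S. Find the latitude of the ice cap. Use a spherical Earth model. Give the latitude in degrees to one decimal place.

65.9°

On Mercator, (apparent₁)/(apparent₂) = sec²φ₁ / sec²φ₂ when true areas are equal.
cos²φ₂ / cos²φ₁ = 4.01  ⇒  cos φ₁ = cos 35.3° / √4.01 = 0.8161/2.002 = 0.4076.
φ₁ = arccos(0.4076) ≈ 65.9°.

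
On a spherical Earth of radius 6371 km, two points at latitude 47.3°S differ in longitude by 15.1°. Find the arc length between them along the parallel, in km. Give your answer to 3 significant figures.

Arc length along a parallel = R cos φ · Δλ (with Δλ in radians).
= 6371 × cos 47.3° × (15.1° × π/180) = 6371 × 0.6782 × 0.2635 ≈ 1140 km.

1140 km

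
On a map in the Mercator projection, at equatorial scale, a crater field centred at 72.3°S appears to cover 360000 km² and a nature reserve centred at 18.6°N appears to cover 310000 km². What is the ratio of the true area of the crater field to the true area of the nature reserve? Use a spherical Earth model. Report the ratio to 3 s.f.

Mercator's areal exaggeration is sec²φ; hence true area = (apparent area) · cos²φ.
True area of crater field: 360000 × cos²(72.3°) = 360000 × 0.09244 = 33280 km².
True area of nature reserve: 310000 × cos²(18.6°) = 310000 × 0.8983 = 278500 km².
Ratio = 33280 / 278500 ≈ 0.120.

0.120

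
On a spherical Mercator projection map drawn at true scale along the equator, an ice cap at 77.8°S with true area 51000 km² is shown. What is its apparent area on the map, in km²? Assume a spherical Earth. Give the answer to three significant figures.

1140000 km²

The Mercator projection is conformal; its linear scale factor is the same in every direction and equals sec φ = 1/cos φ.
Areal scale = k² = sec²φ = 1/cos²(77.8°) = 1/0.2113² = 22.39.
Apparent area = 51000 × 22.39 ≈ 1140000 km².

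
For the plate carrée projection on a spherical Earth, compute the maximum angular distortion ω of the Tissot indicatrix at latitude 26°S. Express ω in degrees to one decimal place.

In the plate carrée (x = Rλ, y = Rφ), meridians are true-scale (h = 1) and parallels are stretched by k = sec φ.
At 26°: h = 1.000, k = 1.113; principal scales a = 1.113, b = 1.000.
sin(ω/2) = (a − b)/(a + b) = 0.1126/2.113 = 0.05330, so ω = 2 arcsin(0.05330) ≈ 6.1°.

6.1°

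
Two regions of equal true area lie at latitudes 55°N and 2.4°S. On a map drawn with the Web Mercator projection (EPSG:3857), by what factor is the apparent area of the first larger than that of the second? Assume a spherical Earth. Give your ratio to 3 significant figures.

3.03

Mercator is conformal with k = sec φ, so areal scale = k² = sec²φ.
At 55°: sec²(55°) = 1/0.5736² = 3.040.
At 2.4°: sec²(2.4°) = 1/0.9991² = 1.002.
Ratio = 3.040/1.002 = cos²(2.4°)/cos²(55°) ≈ 3.03.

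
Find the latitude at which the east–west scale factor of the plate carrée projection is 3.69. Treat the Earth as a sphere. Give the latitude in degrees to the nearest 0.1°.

74.3°

Plate carrée: h = 1, k = sec φ along parallels.
sec φ = 3.69  ⇒  cos φ = 0.2710  ⇒  φ ≈ 74.3°.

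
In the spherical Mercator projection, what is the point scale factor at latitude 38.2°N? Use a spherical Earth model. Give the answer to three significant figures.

1.27

The Mercator projection is conformal; its linear scale factor is the same in every direction and equals sec φ = 1/cos φ.
k = 1/cos 38.2° = 1/0.7859 = 1.272.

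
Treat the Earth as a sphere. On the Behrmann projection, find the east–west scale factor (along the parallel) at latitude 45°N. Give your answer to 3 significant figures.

The Behrmann projection is cylindrical equal-area with φ₀ = 30°. For cylindrical equal-area with standard parallel φ₀, h = cos φ / cos φ₀ and k = cos φ₀ / cos φ, so h·k = 1.
k = cos 30° / cos 45° = 0.8660/0.7071 = 1.225.

1.22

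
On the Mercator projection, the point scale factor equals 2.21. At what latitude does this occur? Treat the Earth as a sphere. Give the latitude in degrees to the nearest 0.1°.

Mercator scale is k = sec φ = 1/cos φ.
1/cos φ = 2.21  ⇒  cos φ = 0.4525  ⇒  φ = arccos(0.4525) ≈ 63.1°.

63.1°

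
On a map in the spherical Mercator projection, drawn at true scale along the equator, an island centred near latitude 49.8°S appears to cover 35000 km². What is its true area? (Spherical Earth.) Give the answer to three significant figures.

For Mercator, h = k = sec φ (a conformal cylindrical projection has a single point scale, 1/cos φ).
Areal scale = k² = sec²φ = 1/cos²(49.8°) = 1/0.6455² = 2.400.
True area = apparent / (areal scale) = 35000 / 2.400 ≈ 14600 km².

14600 km²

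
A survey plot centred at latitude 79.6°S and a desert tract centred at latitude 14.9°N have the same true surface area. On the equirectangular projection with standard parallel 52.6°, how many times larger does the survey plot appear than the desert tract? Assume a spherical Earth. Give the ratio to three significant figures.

With standard parallel φ₀ = 52.6°, the equirectangular projection gives x = Rλ cos φ₀, y = Rφ, so h = 1 and k = cos 52.6° / cos φ.
Areal scale at 79.6°: h·k = 1.000 × 3.365 = 3.365.
Areal scale at 14.9°: h·k = 1.000 × 0.6285 = 0.6285.
Ratio = 3.365/0.6285 ≈ 5.35.

5.35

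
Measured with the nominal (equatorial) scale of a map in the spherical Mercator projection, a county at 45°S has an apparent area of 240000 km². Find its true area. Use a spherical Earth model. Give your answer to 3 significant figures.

For Mercator, h = k = sec φ (a conformal cylindrical projection has a single point scale, 1/cos φ).
Areal scale = k² = sec²φ = 1/cos²(45°) = 1/0.7071² = 2.000.
True area = apparent / (areal scale) = 240000 / 2.000 ≈ 120000 km².

120000 km²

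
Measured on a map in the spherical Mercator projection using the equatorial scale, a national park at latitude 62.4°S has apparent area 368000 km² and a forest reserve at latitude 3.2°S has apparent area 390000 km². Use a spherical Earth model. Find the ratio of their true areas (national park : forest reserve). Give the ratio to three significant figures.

Since Mercator area scale is 1/cos²φ, the true area equals the apparent area multiplied by cos²φ.
True area of national park: 368000 × cos²(62.4°) = 368000 × 0.2146 = 78990 km².
True area of forest reserve: 390000 × cos²(3.2°) = 390000 × 0.9969 = 388800 km².
Ratio = 78990 / 388800 ≈ 0.203.

0.203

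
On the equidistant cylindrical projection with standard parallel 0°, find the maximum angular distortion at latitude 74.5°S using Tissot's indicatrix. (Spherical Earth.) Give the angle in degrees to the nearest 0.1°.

Plate carrée maps x = Rλ, y = Rφ. The meridian scale is h = 1 and the parallel scale is k = 1/cos φ = sec φ.
At 74.5°: h = 1.000, k = 3.742; principal scales a = 3.742, b = 1.000.
sin(ω/2) = (a − b)/(a + b) = 2.742/4.742 = 0.5782, so ω = 2 arcsin(0.5782) ≈ 70.7°.

70.7°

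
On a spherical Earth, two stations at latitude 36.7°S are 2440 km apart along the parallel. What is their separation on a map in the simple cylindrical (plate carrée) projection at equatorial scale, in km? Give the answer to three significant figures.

Plate carrée maps x = Rλ, y = Rφ. The meridian scale is h = 1 and the parallel scale is k = 1/cos φ = sec φ.
Along the parallel, k = sec 36.7° = 1/0.8018 = 1.247.
Map distance = 2440 × 1.247 ≈ 3040 km.

3040 km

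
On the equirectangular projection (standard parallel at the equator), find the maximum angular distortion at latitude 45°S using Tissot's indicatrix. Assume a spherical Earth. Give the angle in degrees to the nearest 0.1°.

For the equirectangular projection with φ₀ = 0 (plate carrée), h = 1 along meridians and k = sec φ along parallels.
At 45°: h = 1.000, k = 1.414; principal scales a = 1.414, b = 1.000.
sin(ω/2) = (a − b)/(a + b) = 0.4142/2.414 = 0.1716, so ω = 2 arcsin(0.1716) ≈ 19.8°.

19.8°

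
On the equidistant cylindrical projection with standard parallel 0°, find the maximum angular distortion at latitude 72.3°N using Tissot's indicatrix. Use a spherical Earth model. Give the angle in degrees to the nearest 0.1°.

In the plate carrée (x = Rλ, y = Rφ), meridians are true-scale (h = 1) and parallels are stretched by k = sec φ.
At 72.3°: h = 1.000, k = 3.289; principal scales a = 3.289, b = 1.000.
sin(ω/2) = (a − b)/(a + b) = 2.289/4.289 = 0.5337, so ω = 2 arcsin(0.5337) ≈ 64.5°.

64.5°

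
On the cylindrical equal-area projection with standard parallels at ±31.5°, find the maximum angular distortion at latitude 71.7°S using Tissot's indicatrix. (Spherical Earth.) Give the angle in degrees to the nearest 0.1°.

A cylindrical equal-area projection with standard parallel φ₀ has meridian scale h = cos φ / cos φ₀ and parallel scale k = cos φ₀ / cos φ (so areas are preserved, h·k = 1).
At 71.7°: h = 0.3683, k = 2.715; principal scales a = 2.715, b = 0.3683.
sin(ω/2) = (a − b)/(a + b) = 2.347/3.084 = 0.7612, so ω = 2 arcsin(0.7612) ≈ 99.1°.

99.1°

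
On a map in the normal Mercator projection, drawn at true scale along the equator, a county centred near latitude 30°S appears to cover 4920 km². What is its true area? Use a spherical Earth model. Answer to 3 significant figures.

The Mercator projection is conformal; its linear scale factor is the same in every direction and equals sec φ = 1/cos φ.
Areal scale = k² = sec²φ = 1/cos²(30°) = 1/0.8660² = 1.333.
True area = apparent / (areal scale) = 4920 / 1.333 ≈ 3690 km².

3690 km²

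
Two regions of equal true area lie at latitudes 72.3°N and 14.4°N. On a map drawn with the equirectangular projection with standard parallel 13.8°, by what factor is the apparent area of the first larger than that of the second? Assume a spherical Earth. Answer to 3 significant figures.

With standard parallel φ₀ = 13.8°, the equirectangular projection gives x = Rλ cos φ₀, y = Rφ, so h = 1 and k = cos 13.8° / cos φ.
Areal scale at 72.3°: h·k = 1.000 × 3.194 = 3.194.
Areal scale at 14.4°: h·k = 1.000 × 1.003 = 1.003.
Ratio = 3.194/1.003 ≈ 3.19.

3.19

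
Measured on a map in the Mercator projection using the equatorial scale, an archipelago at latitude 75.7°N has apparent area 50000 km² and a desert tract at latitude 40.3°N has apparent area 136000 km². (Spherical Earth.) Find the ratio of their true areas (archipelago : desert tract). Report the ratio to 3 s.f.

0.0386

On Mercator the areal scale is sec²φ, so true area = apparent × cos²φ.
True area of archipelago: 50000 × cos²(75.7°) = 50000 × 0.06101 = 3050 km².
True area of desert tract: 136000 × cos²(40.3°) = 136000 × 0.5817 = 79110 km².
Ratio = 3050 / 79110 ≈ 0.0386.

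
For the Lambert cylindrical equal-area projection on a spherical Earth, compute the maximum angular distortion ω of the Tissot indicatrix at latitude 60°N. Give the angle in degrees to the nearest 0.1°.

The Lambert cylindrical equal-area projection is the cylindrical equal-area projection with its standard parallel at the equator (φ₀ = 0). For cylindrical equal-area with standard parallel φ₀, h = cos φ / cos φ₀ and k = cos φ₀ / cos φ, so h·k = 1.
At 60°: h = 0.5000, k = 2.000; principal scales a = 2.000, b = 0.5000.
sin(ω/2) = (a − b)/(a + b) = 1.500/2.500 = 0.6000, so ω = 2 arcsin(0.6000) ≈ 73.7°.

73.7°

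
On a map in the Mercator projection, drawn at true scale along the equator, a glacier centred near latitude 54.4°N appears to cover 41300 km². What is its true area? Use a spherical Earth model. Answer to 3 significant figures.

The Mercator projection is conformal; its linear scale factor is the same in every direction and equals sec φ = 1/cos φ.
Areal scale = k² = sec²φ = 1/cos²(54.4°) = 1/0.5821² = 2.951.
True area = apparent / (areal scale) = 41300 / 2.951 ≈ 14000 km².

14000 km²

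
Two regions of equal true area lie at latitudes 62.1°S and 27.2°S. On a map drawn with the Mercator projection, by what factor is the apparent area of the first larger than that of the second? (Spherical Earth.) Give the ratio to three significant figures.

Mercator areal scale is sec²φ.
At 62.1°: sec²(62.1°) = 1/0.4679² = 4.567.
At 27.2°: sec²(27.2°) = 1/0.8894² = 1.264.
Ratio = 4.567/1.264 = cos²(27.2°)/cos²(62.1°) ≈ 3.61.

3.61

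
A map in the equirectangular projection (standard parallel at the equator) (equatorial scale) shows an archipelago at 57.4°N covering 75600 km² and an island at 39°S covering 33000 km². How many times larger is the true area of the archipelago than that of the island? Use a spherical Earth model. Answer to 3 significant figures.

On the plate carrée, areal scale = h·k = 1 × sec φ, so true area = apparent × cos φ.
True area of archipelago: 75600 × cos(57.4°) = 75600 × 0.5388 = 40730 km².
True area of island: 33000 × cos(39°) = 33000 × 0.7771 = 25650 km².
Ratio = 40730 / 25650 ≈ 1.59.

1.59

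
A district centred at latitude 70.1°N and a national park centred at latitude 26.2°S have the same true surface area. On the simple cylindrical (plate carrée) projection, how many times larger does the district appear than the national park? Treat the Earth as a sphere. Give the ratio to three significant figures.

Plate carrée maps x = Rλ, y = Rφ. The meridian scale is h = 1 and the parallel scale is k = 1/cos φ = sec φ.
Areal scale at 70.1°: h·k = 1.000 × 2.938 = 2.938.
Areal scale at 26.2°: h·k = 1.000 × 1.115 = 1.115.
Ratio = 2.938/1.115 ≈ 2.64.

2.64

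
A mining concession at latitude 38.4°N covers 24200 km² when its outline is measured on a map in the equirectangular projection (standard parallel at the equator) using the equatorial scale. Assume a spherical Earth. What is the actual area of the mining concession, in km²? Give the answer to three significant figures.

19000 km²

For the equirectangular projection with φ₀ = 0 (plate carrée), h = 1 along meridians and k = sec φ along parallels.
Areal scale = h·k = 1 × sec φ; at 38.4°, h = 1.000, k = 1.276, so h·k = 1.276.
True area = apparent / (areal scale) = 24200 / 1.276 ≈ 19000 km².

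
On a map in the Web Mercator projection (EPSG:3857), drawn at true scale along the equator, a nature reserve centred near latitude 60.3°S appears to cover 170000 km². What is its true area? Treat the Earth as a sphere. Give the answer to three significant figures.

The Mercator projection is conformal; its linear scale factor is the same in every direction and equals sec φ = 1/cos φ.
Areal scale = k² = sec²φ = 1/cos²(60.3°) = 1/0.4955² = 4.074.
True area = apparent / (areal scale) = 170000 / 4.074 ≈ 41700 km².

41700 km²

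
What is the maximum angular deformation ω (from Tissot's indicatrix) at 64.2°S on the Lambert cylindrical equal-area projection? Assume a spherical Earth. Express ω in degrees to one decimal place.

85.9°

The Lambert cylindrical equal-area projection is the cylindrical equal-area projection with its standard parallel at the equator (φ₀ = 0). For cylindrical equal-area with standard parallel φ₀, h = cos φ / cos φ₀ and k = cos φ₀ / cos φ, so h·k = 1.
At 64.2°: h = 0.4352, k = 2.298; principal scales a = 2.298, b = 0.4352.
sin(ω/2) = (a − b)/(a + b) = 1.862/2.733 = 0.6815, so ω = 2 arcsin(0.6815) ≈ 85.9°.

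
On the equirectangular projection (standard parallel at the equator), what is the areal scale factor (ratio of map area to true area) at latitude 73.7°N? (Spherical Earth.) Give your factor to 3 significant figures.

Plate carrée maps x = Rλ, y = Rφ. The meridian scale is h = 1 and the parallel scale is k = 1/cos φ = sec φ.
Areal scale = h·k = 1 × sec φ; at 73.7°, h = 1.000, k = 3.563, so h·k = 3.563.

3.56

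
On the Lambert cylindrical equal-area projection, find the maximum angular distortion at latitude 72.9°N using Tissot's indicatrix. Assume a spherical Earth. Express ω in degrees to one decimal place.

114.5°

The Lambert cylindrical equal-area projection is the cylindrical equal-area projection with its standard parallel at the equator (φ₀ = 0). Cylindrical equal-area (φ₀ = 0°): h = cos φ / cos 0° along meridians, k = cos 0° / cos φ along parallels; h·k = 1.
At 72.9°: h = 0.2940, k = 3.401; principal scales a = 3.401, b = 0.2940.
sin(ω/2) = (a − b)/(a + b) = 3.107/3.695 = 0.8408, so ω = 2 arcsin(0.8408) ≈ 114.5°.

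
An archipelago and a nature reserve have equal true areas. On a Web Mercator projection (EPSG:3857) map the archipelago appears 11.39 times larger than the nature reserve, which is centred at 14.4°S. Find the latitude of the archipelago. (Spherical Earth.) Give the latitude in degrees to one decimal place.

Mercator areal scale is sec²φ, so apparent-area ratio = sec²φ₁ / sec²φ₂ = cos²φ₂ / cos²φ₁.
cos²φ₂ / cos²φ₁ = 11.39  ⇒  cos φ₁ = cos 14.4° / √11.39 = 0.9686/3.375 = 0.2870.
φ₁ = arccos(0.2870) ≈ 73.3°.

73.3°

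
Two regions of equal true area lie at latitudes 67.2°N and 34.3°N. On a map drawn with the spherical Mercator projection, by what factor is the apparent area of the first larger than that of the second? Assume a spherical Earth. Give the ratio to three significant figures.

4.54

Mercator is conformal with k = sec φ, so areal scale = k² = sec²φ.
At 67.2°: sec²(67.2°) = 1/0.3875² = 6.659.
At 34.3°: sec²(34.3°) = 1/0.8261² = 1.465.
Ratio = 6.659/1.465 = cos²(34.3°)/cos²(67.2°) ≈ 4.54.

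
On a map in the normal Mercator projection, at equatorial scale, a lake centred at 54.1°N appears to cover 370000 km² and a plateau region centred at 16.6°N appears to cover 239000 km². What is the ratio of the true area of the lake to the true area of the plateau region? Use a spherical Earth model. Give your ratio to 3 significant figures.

On Mercator the areal scale is sec²φ, so true area = apparent × cos²φ.
True area of lake: 370000 × cos²(54.1°) = 370000 × 0.3438 = 127200 km².
True area of plateau region: 239000 × cos²(16.6°) = 239000 × 0.9184 = 219500 km².
Ratio = 127200 / 219500 ≈ 0.580.

0.580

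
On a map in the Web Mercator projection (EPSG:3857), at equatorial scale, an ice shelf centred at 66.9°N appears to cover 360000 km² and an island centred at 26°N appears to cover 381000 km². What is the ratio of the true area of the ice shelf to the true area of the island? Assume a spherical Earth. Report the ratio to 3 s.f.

0.180

On Mercator the areal scale is sec²φ, so true area = apparent × cos²φ.
True area of ice shelf: 360000 × cos²(66.9°) = 360000 × 0.1539 = 55410 km².
True area of island: 381000 × cos²(26°) = 381000 × 0.8078 = 307800 km².
Ratio = 55410 / 307800 ≈ 0.180.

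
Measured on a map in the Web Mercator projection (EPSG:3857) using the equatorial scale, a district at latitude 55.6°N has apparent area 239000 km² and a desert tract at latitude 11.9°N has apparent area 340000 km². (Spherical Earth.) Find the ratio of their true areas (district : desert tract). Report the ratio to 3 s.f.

0.234

On Mercator the areal scale is sec²φ, so true area = apparent × cos²φ.
True area of district: 239000 × cos²(55.6°) = 239000 × 0.3192 = 76290 km².
True area of desert tract: 340000 × cos²(11.9°) = 340000 × 0.9575 = 325500 km².
Ratio = 76290 / 325500 ≈ 0.234.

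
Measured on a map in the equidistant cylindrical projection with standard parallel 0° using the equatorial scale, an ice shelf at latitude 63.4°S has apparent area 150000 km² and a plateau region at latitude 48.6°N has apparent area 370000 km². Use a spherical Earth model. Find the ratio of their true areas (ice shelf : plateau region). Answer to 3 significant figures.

Plate carrée has h = 1 and k = sec φ, giving areal scale sec φ; true area = (apparent area) · cos φ.
True area of ice shelf: 150000 × cos(63.4°) = 150000 × 0.4478 = 67160 km².
True area of plateau region: 370000 × cos(48.6°) = 370000 × 0.6613 = 244700 km².
Ratio = 67160 / 244700 ≈ 0.274.

0.274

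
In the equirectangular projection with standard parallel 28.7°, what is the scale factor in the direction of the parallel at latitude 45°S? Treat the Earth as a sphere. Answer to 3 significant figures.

The equidistant cylindrical projection with φ₀ = 28.7° has h = 1 (meridians true) and k = cos φ₀ / cos φ along parallels.
k = cos 28.7° / cos 45° = 0.8771/0.7071 = 1.240.

1.24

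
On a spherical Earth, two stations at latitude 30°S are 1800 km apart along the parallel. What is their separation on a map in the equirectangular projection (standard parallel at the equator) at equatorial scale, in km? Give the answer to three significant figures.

2080 km

For the equirectangular projection with φ₀ = 0 (plate carrée), h = 1 along meridians and k = sec φ along parallels.
Along the parallel, k = sec 30° = 1/0.8660 = 1.155.
Map distance = 1800 × 1.155 ≈ 2080 km.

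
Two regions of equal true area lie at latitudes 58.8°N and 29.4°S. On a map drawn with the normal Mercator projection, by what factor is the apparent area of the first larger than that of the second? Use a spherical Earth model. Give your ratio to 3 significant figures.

2.83

On Mercator, area is exaggerated by sec²φ = 1/cos²φ.
At 58.8°: sec²(58.8°) = 1/0.5180² = 3.726.
At 29.4°: sec²(29.4°) = 1/0.8712² = 1.317.
Ratio = 3.726/1.317 = cos²(29.4°)/cos²(58.8°) ≈ 2.83.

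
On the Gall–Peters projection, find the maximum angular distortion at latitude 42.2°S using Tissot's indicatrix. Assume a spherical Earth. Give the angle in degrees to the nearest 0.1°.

5.3°

Gall–Peters is a cylindrical equal-area projection with standard parallels at ±45°. Cylindrical equal-area (φ₀ = 45°): h = cos φ / cos 45° along meridians, k = cos 45° / cos φ along parallels; h·k = 1.
At 42.2°: h = 1.048, k = 0.9545; principal scales a = 1.048, b = 0.9545.
sin(ω/2) = (a − b)/(a + b) = 0.09314/2.002 = 0.04652, so ω = 2 arcsin(0.04652) ≈ 5.3°.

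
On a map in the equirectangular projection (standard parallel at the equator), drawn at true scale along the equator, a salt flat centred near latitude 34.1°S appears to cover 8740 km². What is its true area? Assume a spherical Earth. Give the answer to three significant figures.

7240 km²

Plate carrée maps x = Rλ, y = Rφ. The meridian scale is h = 1 and the parallel scale is k = 1/cos φ = sec φ.
Areal scale = h·k = 1 × sec φ; at 34.1°, h = 1.000, k = 1.208, so h·k = 1.208.
True area = apparent / (areal scale) = 8740 / 1.208 ≈ 7240 km².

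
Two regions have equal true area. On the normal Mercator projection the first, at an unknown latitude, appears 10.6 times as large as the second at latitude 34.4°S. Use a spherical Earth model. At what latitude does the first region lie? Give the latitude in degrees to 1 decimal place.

75.3°

Mercator areal scale is sec²φ, so apparent-area ratio = sec²φ₁ / sec²φ₂ = cos²φ₂ / cos²φ₁.
cos²φ₂ / cos²φ₁ = 10.6  ⇒  cos φ₁ = cos 34.4° / √10.6 = 0.8251/3.256 = 0.2534.
φ₁ = arccos(0.2534) ≈ 75.3°.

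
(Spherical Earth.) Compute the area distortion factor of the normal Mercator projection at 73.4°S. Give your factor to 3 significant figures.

Mercator is conformal, so the point scale is isotropic: h = k = sec φ = 1/cos φ.
Areal scale = k² = sec²φ = 1/cos²(73.4°) = 1/0.2857² = 12.25.

12.3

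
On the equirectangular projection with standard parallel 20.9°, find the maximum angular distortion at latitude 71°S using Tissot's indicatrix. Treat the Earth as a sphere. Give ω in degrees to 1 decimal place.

57.8°

In the equirectangular projection with standard parallel φ₀ = 20.9° (x = Rλ cos φ₀, y = Rφ), meridians are true-scale (h = 1) and the parallel scale is k = cos φ₀ / cos φ.
At 71°: h = 1.000, k = 2.869; principal scales a = 2.869, b = 1.000.
sin(ω/2) = (a − b)/(a + b) = 1.869/3.869 = 0.4831, so ω = 2 arcsin(0.4831) ≈ 57.8°.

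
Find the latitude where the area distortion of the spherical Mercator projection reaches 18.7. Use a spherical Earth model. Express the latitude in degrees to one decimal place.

Mercator areal scale is sec²φ.
sec²φ = 18.7  ⇒  cos²φ = 0.05348  ⇒  cos φ = 0.2312.
φ = arccos(0.2312) ≈ 76.6°.

76.6°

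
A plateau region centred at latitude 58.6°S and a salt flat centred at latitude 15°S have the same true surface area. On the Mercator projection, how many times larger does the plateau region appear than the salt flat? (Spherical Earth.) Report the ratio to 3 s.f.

Mercator areal scale is sec²φ.
At 58.6°: sec²(58.6°) = 1/0.5210² = 3.684.
At 15°: sec²(15°) = 1/0.9659² = 1.072.
Ratio = 3.684/1.072 = cos²(15°)/cos²(58.6°) ≈ 3.44.

3.44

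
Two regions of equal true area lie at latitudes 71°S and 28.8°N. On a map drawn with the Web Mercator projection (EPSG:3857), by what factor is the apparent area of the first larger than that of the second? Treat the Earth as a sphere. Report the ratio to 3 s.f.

Mercator areal scale is sec²φ.
At 71°: sec²(71°) = 1/0.3256² = 9.434.
At 28.8°: sec²(28.8°) = 1/0.8763² = 1.302.
Ratio = 9.434/1.302 = cos²(28.8°)/cos²(71°) ≈ 7.24.

7.24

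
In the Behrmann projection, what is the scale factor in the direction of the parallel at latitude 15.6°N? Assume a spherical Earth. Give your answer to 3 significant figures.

0.899

The Behrmann projection is cylindrical equal-area with φ₀ = 30°. Cylindrical equal-area (φ₀ = 30°): h = cos φ / cos 30° along meridians, k = cos 30° / cos φ along parallels; h·k = 1.
k = cos 30° / cos 15.6° = 0.8660/0.9632 = 0.8991.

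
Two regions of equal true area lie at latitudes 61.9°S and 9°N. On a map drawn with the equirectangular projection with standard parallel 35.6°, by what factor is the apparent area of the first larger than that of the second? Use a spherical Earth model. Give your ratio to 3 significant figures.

In the equirectangular projection with standard parallel φ₀ = 35.6° (x = Rλ cos φ₀, y = Rφ), meridians are true-scale (h = 1) and the parallel scale is k = cos φ₀ / cos φ.
Areal scale at 61.9°: h·k = 1.000 × 1.726 = 1.726.
Areal scale at 9°: h·k = 1.000 × 0.8232 = 0.8232.
Ratio = 1.726/0.8232 ≈ 2.10.

2.10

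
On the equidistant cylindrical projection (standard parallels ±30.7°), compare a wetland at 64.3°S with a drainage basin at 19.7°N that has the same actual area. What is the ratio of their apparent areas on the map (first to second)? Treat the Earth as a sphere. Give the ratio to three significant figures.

2.17

With standard parallel φ₀ = 30.7°, the equirectangular projection gives x = Rλ cos φ₀, y = Rφ, so h = 1 and k = cos 30.7° / cos φ.
Areal scale at 64.3°: h·k = 1.000 × 1.983 = 1.983.
Areal scale at 19.7°: h·k = 1.000 × 0.9133 = 0.9133.
Ratio = 1.983/0.9133 ≈ 2.17.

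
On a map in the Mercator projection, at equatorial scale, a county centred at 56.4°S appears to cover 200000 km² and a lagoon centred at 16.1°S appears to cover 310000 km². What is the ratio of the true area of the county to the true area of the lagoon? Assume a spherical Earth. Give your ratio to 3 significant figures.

0.214

Mercator's areal exaggeration is sec²φ; hence true area = (apparent area) · cos²φ.
True area of county: 200000 × cos²(56.4°) = 200000 × 0.3062 = 61250 km².
True area of lagoon: 310000 × cos²(16.1°) = 310000 × 0.9231 = 286200 km².
Ratio = 61250 / 286200 ≈ 0.214.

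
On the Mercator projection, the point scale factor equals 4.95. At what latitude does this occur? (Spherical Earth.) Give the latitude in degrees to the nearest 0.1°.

78.3°

Mercator scale is k = sec φ = 1/cos φ.
1/cos φ = 4.95  ⇒  cos φ = 0.2020  ⇒  φ = arccos(0.2020) ≈ 78.3°.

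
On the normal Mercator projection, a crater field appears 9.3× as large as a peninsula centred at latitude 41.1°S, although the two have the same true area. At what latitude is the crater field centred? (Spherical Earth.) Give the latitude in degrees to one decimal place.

75.7°

Mercator areal scale is sec²φ, so apparent-area ratio = sec²φ₁ / sec²φ₂ = cos²φ₂ / cos²φ₁.
cos²φ₂ / cos²φ₁ = 9.3  ⇒  cos φ₁ = cos 41.1° / √9.3 = 0.7536/3.050 = 0.2471.
φ₁ = arccos(0.2471) ≈ 75.7°.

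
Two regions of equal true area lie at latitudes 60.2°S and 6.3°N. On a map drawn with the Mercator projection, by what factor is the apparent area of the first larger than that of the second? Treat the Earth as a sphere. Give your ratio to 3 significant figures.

Mercator is conformal with k = sec φ, so areal scale = k² = sec²φ.
At 60.2°: sec²(60.2°) = 1/0.4970² = 4.049.
At 6.3°: sec²(6.3°) = 1/0.9940² = 1.012.
Ratio = 4.049/1.012 = cos²(6.3°)/cos²(60.2°) ≈ 4.00.

4.00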